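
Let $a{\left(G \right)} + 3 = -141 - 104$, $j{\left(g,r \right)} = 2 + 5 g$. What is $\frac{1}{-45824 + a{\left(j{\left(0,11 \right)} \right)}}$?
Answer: $- \frac{1}{46072} \approx -2.1705 \cdot 10^{-5}$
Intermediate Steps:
$a{\left(G \right)} = -248$ ($a{\left(G \right)} = -3 - 245 = -248$)
$\frac{1}{-45824 + a{\left(j{\left(0,11 \right)} \right)}} = \frac{1}{-45824 - 248} = \frac{1}{-46072} = - \frac{1}{46072}$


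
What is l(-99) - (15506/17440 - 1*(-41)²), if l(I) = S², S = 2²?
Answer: 14790087/8720 ≈ 1696.1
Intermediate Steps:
S = 4
l(I) = 16 (l(I) = 4² = 16)
l(-99) - (15506/17440 - 1*(-41)²) = 16 - (15506/17440 - 1*(-41)²) = 16 - (15506*(1/17440) - 1*1681) = 16 - (7753/8720 - 1681) = 16 - 1*(-14650567/8720) = 16 + 14650567/8720 = 14790087/8720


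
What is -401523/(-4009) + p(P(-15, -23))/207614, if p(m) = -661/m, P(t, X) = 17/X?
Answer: 1417211482901/14149516942 ≈ 100.16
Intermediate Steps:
-401523/(-4009) + p(P(-15, -23))/207614 = -401523/(-4009) - 661/(17/(-23))/207614 = -401523*(-1/4009) - 661/(17*(-1/23))*(1/207614) = 401523/4009 - 661/(-17/23)*(1/207614) = 401523/4009 - 661*(-23/17)*(1/207614) = 401523/4009 + (15203/17)*(1/207614) = 401523/4009 + 15203/3529438 = 1417211482901/14149516942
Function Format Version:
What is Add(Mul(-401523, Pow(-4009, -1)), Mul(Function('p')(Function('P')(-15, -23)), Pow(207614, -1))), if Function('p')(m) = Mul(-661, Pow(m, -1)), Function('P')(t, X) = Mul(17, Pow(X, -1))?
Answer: Rational(1417211482901, 14149516942) ≈ 100.16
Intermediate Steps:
Add(Mul(-401523, Pow(-4009, -1)), Mul(Function('p')(Function('P')(-15, -23)), Pow(207614, -1))) = Add(Mul(-401523, Pow(-4009, -1)), Mul(Mul(-661, Pow(Mul(17, Pow(-23, -1)), -1)), Pow(207614, -1))) = Add(Mul(-401523, Rational(-1, 4009)), Mul(Mul(-661, Pow(Mul(17, Rational(-1, 23)), -1)), Rational(1, 207614))) = Add(Rational(401523, 4009), Mul(Mul(-661, Pow(Rational(-17, 23), -1)), Rational(1, 207614))) = Add(Rational(401523, 4009), Mul(Mul(-661, Rational(-23, 17)), Rational(1, 207614))) = Add(Rational(401523, 4009), Mul(Rational(15203, 17), Rational(1, 207614))) = Add(Rational(401523, 4009), Rational(15203, 3529438)) = Rational(1417211482901, 14149516942)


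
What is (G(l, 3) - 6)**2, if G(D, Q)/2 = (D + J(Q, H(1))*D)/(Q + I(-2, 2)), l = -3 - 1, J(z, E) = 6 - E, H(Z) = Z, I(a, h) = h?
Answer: 6084/25 ≈ 243.36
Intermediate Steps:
l = -4
G(D, Q) = 12*D/(2 + Q) (G(D, Q) = 2*((D + (6 - 1*1)*D)/(Q + 2)) = 2*((D + (6 - 1)*D)/(2 + Q)) = 2*((D + 5*D)/(2 + Q)) = 2*((6*D)/(2 + Q)) = 2*(6*D/(2 + Q)) = 12*D/(2 + Q))
(G(l, 3) - 6)**2 = (12*(-4)/(2 + 3) - 6)**2 = (12*(-4)/5 - 6)**2 = (12*(-4)*(1/5) - 6)**2 = (-48/5 - 6)**2 = (-78/5)**2 = 6084/25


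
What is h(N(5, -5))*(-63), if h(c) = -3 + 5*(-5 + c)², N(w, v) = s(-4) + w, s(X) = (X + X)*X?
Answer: -322371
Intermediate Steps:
s(X) = 2*X² (s(X) = (2*X)*X = 2*X²)
N(w, v) = 32 + w (N(w, v) = 2*(-4)² + w = 2*16 + w = 32 + w)
h(N(5, -5))*(-63) = (-3 + 5*(-5 + (32 + 5))²)*(-63) = (-3 + 5*(-5 + 37)²)*(-63) = (-3 + 5*32²)*(-63) = (-3 + 5*1024)*(-63) = (-3 + 5120)*(-63) = 5117*(-63) = -322371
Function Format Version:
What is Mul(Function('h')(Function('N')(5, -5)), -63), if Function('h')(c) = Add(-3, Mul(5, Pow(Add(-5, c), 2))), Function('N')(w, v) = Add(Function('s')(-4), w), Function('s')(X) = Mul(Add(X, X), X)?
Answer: -322371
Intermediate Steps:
Function('s')(X) = Mul(2, Pow(X, 2)) (Function('s')(X) = Mul(Mul(2, X), X) = Mul(2, Pow(X, 2)))
Function('N')(w, v) = Add(32, w) (Function('N')(w, v) = Add(Mul(2, Pow(-4, 2)), w) = Add(Mul(2, 16), w) = Add(32, w))
Mul(Function('h')(Function('N')(5, -5)), -63) = Mul(Add(-3, Mul(5, Pow(Add(-5, Add(32, 5)), 2))), -63) = Mul(Add(-3, Mul(5, Pow(Add(-5, 37), 2))), -63) = Mul(Add(-3, Mul(5, Pow(32, 2))), -63) = Mul(Add(-3, Mul(5, 1024)), -63) = Mul(Add(-3, 5120), -63) = Mul(5117, -63) = -322371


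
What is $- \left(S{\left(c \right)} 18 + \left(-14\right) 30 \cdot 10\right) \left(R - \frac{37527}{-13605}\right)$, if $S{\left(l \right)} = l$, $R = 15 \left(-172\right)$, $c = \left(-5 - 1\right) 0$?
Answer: $- \frac{9817744440}{907} \approx -1.0824 \cdot 10^{7}$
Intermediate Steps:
$c = 0$ ($c = \left(-6\right) 0 = 0$)
$R = -2580$
$- \left(S{\left(c \right)} 18 + \left(-14\right) 30 \cdot 10\right) \left(R - \frac{37527}{-13605}\right) = - \left(0 \cdot 18 + \left(-14\right) 30 \cdot 10\right) \left(-2580 - \frac{37527}{-13605}\right) = - \left(0 - 4200\right) \left(-2580 - - \frac{12509}{4535}\right) = - \left(0 - 4200\right) \left(-2580 + \frac{12509}{4535}\right) = - \frac{\left(-4200\right) \left(-11687791\right)}{4535} = \left(-1\right) \frac{9817744440}{907} = - \frac{9817744440}{907}$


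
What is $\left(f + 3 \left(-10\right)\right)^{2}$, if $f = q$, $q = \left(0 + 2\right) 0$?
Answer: $900$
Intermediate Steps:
$q = 0$ ($q = 2 \cdot 0 = 0$)
$f = 0$
$\left(f + 3 \left(-10\right)\right)^{2} = \left(0 + 3 \left(-10\right)\right)^{2} = \left(0 - 30\right)^{2} = \left(-30\right)^{2} = 900$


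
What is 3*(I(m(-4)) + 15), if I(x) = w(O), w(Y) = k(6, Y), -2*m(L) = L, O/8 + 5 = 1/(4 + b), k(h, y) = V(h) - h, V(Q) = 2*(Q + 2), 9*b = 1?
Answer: 75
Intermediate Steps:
b = 1/9 (b = (1/9)*1 = 1/9 ≈ 0.11111)
V(Q) = 4 + 2*Q (V(Q) = 2*(2 + Q) = 4 + 2*Q)
k(h, y) = 4 + h (k(h, y) = (4 + 2*h) - h = 4 + h)
O = -1408/37 (O = -40 + 8/(4 + 1/9) = -40 + 8/(37/9) = -40 + 8*(9/37) = -40 + 72/37 = -1408/37 ≈ -38.054)
m(L) = -L/2
w(Y) = 10 (w(Y) = 4 + 6 = 10)
I(x) = 10
3*(I(m(-4)) + 15) = 3*(10 + 15) = 3*25 = 75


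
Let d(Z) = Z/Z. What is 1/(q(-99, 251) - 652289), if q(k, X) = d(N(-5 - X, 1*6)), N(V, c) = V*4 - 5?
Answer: -1/652288 ≈ -1.5331e-6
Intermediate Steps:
N(V, c) = -5 + 4*V (N(V, c) = 4*V - 5 = -5 + 4*V)
d(Z) = 1
q(k, X) = 1
1/(q(-99, 251) - 652289) = 1/(1 - 652289) = 1/(-652288) = -1/652288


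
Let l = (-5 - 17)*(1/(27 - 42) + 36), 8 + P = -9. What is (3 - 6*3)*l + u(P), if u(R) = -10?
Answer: 11848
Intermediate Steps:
P = -17 (P = -8 - 9 = -17)
l = -11858/15 (l = -22*(1/(-15) + 36) = -22*(-1/15 + 36) = -22*539/15 = -11858/15 ≈ -790.53)
(3 - 6*3)*l + u(P) = (3 - 6*3)*(-11858/15) - 10 = (3 - 18)*(-11858/15) - 10 = -15*(-11858/15) - 10 = 11858 - 10 = 11848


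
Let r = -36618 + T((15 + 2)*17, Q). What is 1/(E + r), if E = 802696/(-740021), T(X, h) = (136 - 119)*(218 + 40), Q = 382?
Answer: -740021/23853159568 ≈ -3.1024e-5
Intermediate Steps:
T(X, h) = 4386 (T(X, h) = 17*258 = 4386)
r = -32232 (r = -36618 + 4386 = -32232)
E = -802696/740021 (E = 802696*(-1/740021) = -802696/740021 ≈ -1.0847)
1/(E + r) = 1/(-802696/740021 - 32232) = 1/(-23853159568/740021) = -740021/23853159568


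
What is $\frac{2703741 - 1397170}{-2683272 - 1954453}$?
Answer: $- \frac{1306571}{4637725} \approx -0.28173$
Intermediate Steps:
$\frac{2703741 - 1397170}{-2683272 - 1954453} = \frac{1306571}{-4637725} = 1306571 \left(- \frac{1}{4637725}\right) = - \frac{1306571}{4637725}$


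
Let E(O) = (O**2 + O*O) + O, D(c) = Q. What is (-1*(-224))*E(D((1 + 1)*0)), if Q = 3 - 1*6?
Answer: 3360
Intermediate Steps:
Q = -3 (Q = 3 - 6 = -3)
D(c) = -3
E(O) = O + 2*O**2 (E(O) = (O**2 + O**2) + O = 2*O**2 + O = O + 2*O**2)
(-1*(-224))*E(D((1 + 1)*0)) = (-1*(-224))*(-3*(1 + 2*(-3))) = 224*(-3*(1 - 6)) = 224*(-3*(-5)) = 224*15 = 3360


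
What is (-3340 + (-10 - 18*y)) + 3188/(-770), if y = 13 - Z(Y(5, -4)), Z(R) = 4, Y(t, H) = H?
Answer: -1353714/385 ≈ -3516.1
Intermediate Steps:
y = 9 (y = 13 - 1*4 = 13 - 4 = 9)
(-3340 + (-10 - 18*y)) + 3188/(-770) = (-3340 + (-10 - 18*9)) + 3188/(-770) = (-3340 + (-10 - 162)) + 3188*(-1/770) = (-3340 - 172) - 1594/385 = -3512 - 1594/385 = -1353714/385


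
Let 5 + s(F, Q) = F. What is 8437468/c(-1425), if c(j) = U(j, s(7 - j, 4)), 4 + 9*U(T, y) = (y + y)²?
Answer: 6328101/678776 ≈ 9.3228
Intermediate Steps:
s(F, Q) = -5 + F
U(T, y) = -4/9 + 4*y²/9 (U(T, y) = -4/9 + (y + y)²/9 = -4/9 + (2*y)²/9 = -4/9 + (4*y²)/9 = -4/9 + 4*y²/9)
c(j) = -4/9 + 4*(2 - j)²/9 (c(j) = -4/9 + 4*(-5 + (7 - j))²/9 = -4/9 + 4*(2 - j)²/9)
8437468/c(-1425) = 8437468/(-4/9 + 4*(-2 - 1425)²/9) = 8437468/(-4/9 + (4/9)*(-1427)²) = 8437468/(-4/9 + (4/9)*2036329) = 8437468/(-4/9 + 8145316/9) = 8437468/(2715104/3) = 8437468*(3/2715104) = 6328101/678776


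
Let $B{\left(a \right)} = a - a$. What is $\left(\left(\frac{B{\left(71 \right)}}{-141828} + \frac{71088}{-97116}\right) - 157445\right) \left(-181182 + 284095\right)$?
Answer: $- \frac{131132599704117}{8093} \approx -1.6203 \cdot 10^{10}$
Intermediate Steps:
$B{\left(a \right)} = 0$
$\left(\left(\frac{B{\left(71 \right)}}{-141828} + \frac{71088}{-97116}\right) - 157445\right) \left(-181182 + 284095\right) = \left(\left(\frac{0}{-141828} + \frac{71088}{-97116}\right) - 157445\right) \left(-181182 + 284095\right) = \left(\left(0 \left(- \frac{1}{141828}\right) + 71088 \left(- \frac{1}{97116}\right)\right) - 157445\right) 102913 = \left(\left(0 - \frac{5924}{8093}\right) - 157445\right) 102913 = \left(- \frac{5924}{8093} - 157445\right) 102913 = \left(- \frac{1274208309}{8093}\right) 102913 = - \frac{131132599704117}{8093}$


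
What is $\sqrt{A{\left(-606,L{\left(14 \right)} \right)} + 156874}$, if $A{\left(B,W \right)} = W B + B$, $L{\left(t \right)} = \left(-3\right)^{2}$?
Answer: $\sqrt{150814} \approx 388.35$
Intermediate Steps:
$L{\left(t \right)} = 9$
$A{\left(B,W \right)} = B + B W$ ($A{\left(B,W \right)} = B W + B = B + B W$)
$\sqrt{A{\left(-606,L{\left(14 \right)} \right)} + 156874} = \sqrt{- 606 \left(1 + 9\right) + 156874} = \sqrt{\left(-606\right) 10 + 156874} = \sqrt{-6060 + 156874} = \sqrt{150814}$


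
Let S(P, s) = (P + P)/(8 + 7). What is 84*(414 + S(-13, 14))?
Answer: 173152/5 ≈ 34630.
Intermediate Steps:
S(P, s) = 2*P/15 (S(P, s) = (2*P)/15 = (2*P)*(1/15) = 2*P/15)
84*(414 + S(-13, 14)) = 84*(414 + (2/15)*(-13)) = 84*(414 - 26/15) = 84*(6184/15) = 173152/5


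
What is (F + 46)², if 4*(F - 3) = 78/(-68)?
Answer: 43890625/18496 ≈ 2373.0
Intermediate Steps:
F = 369/136 (F = 3 + (78/(-68))/4 = 3 + (78*(-1/68))/4 = 3 + (¼)*(-39/34) = 3 - 39/136 = 369/136 ≈ 2.7132)
(F + 46)² = (369/136 + 46)² = (6625/136)² = 43890625/18496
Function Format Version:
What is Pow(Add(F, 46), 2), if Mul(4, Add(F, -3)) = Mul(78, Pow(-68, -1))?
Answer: Rational(43890625, 18496) ≈ 2373.0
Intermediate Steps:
F = Rational(369, 136) (F = Add(3, Mul(Rational(1, 4), Mul(78, Pow(-68, -1)))) = Add(3, Mul(Rational(1, 4), Mul(78, Rational(-1, 68)))) = Add(3, Mul(Rational(1, 4), Rational(-39, 34))) = Add(3, Rational(-39, 136)) = Rational(369, 136) ≈ 2.7132)
Pow(Add(F, 46), 2) = Pow(Add(Rational(369, 136), 46), 2) = Pow(Rational(6625, 136), 2) = Rational(43890625, 18496)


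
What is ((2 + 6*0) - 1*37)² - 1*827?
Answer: 398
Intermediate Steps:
((2 + 6*0) - 1*37)² - 1*827 = ((2 + 0) - 37)² - 827 = (2 - 37)² - 827 = (-35)² - 827 = 1225 - 827 = 398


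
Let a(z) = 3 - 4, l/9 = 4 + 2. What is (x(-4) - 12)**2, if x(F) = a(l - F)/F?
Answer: 2209/16 ≈ 138.06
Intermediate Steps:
l = 54 (l = 9*(4 + 2) = 9*6 = 54)
a(z) = -1
x(F) = -1/F
(x(-4) - 12)**2 = (-1/(-4) - 12)**2 = (-1*(-1/4) - 12)**2 = (1/4 - 12)**2 = (-47/4)**2 = 2209/16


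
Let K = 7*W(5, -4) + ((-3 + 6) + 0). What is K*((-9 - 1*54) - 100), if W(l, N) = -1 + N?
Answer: 5216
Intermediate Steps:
K = -32 (K = 7*(-1 - 4) + ((-3 + 6) + 0) = 7*(-5) + (3 + 0) = -35 + 3 = -32)
K*((-9 - 1*54) - 100) = -32*((-9 - 1*54) - 100) = -32*((-9 - 54) - 100) = -32*(-63 - 100) = -32*(-163) = 5216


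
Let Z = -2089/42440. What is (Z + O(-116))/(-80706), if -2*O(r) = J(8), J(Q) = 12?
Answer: 256729/3425162640 ≈ 7.4954e-5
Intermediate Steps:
Z = -2089/42440 (Z = -2089*1/42440 = -2089/42440 ≈ -0.049222)
O(r) = -6 (O(r) = -½*12 = -6)
(Z + O(-116))/(-80706) = (-2089/42440 - 6)/(-80706) = -256729/42440*(-1/80706) = 256729/3425162640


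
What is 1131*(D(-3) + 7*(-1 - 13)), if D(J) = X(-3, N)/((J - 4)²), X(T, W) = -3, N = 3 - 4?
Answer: -5434455/49 ≈ -1.1091e+5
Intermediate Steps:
N = -1
D(J) = -3/(-4 + J)² (D(J) = -3/(J - 4)² = -3/(-4 + J)²)
1131*(D(-3) + 7*(-1 - 13)) = 1131*(-3/(-4 - 3)² + 7*(-1 - 13)) = 1131*(-3/(-7)² + 7*(-14)) = 1131*(-3*1/49 - 98) = 1131*(-3/49 - 98) = 1131*(-4805/49) = -5434455/49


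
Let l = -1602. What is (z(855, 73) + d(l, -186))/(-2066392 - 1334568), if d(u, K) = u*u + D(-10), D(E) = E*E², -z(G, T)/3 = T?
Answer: -513037/680192 ≈ -0.75425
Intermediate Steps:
z(G, T) = -3*T
D(E) = E³
d(u, K) = -1000 + u² (d(u, K) = u*u + (-10)³ = u² - 1000 = -1000 + u²)
(z(855, 73) + d(l, -186))/(-2066392 - 1334568) = (-3*73 + (-1000 + (-1602)²))/(-2066392 - 1334568) = (-219 + (-1000 + 2566404))/(-3400960) = (-219 + 2565404)*(-1/3400960) = 2565185*(-1/3400960) = -513037/680192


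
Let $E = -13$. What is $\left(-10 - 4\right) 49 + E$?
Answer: $-699$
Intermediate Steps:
$\left(-10 - 4\right) 49 + E = \left(-10 - 4\right) 49 - 13 = \left(-14\right) 49 - 13 = -686 - 13 = -699$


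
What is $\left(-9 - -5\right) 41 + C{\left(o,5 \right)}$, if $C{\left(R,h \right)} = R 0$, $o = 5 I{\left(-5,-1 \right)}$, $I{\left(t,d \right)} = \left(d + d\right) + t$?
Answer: $-164$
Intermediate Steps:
$I{\left(t,d \right)} = t + 2 d$ ($I{\left(t,d \right)} = 2 d + t = t + 2 d$)
$o = -35$ ($o = 5 \left(-5 + 2 \left(-1\right)\right) = 5 \left(-5 - 2\right) = 5 \left(-7\right) = -35$)
$C{\left(R,h \right)} = 0$
$\left(-9 - -5\right) 41 + C{\left(o,5 \right)} = \left(-9 - -5\right) 41 + 0 = \left(-9 + 5\right) 41 + 0 = \left(-4\right) 41 + 0 = -164 + 0 = -164$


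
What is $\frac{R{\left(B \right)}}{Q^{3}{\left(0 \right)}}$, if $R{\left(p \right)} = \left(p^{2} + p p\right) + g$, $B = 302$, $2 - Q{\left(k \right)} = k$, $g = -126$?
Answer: $\frac{91141}{4} \approx 22785.0$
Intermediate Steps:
$Q{\left(k \right)} = 2 - k$
$R{\left(p \right)} = -126 + 2 p^{2}$ ($R{\left(p \right)} = \left(p^{2} + p p\right) - 126 = \left(p^{2} + p^{2}\right) - 126 = 2 p^{2} - 126 = -126 + 2 p^{2}$)
$\frac{R{\left(B \right)}}{Q^{3}{\left(0 \right)}} = \frac{-126 + 2 \cdot 302^{2}}{\left(2 - 0\right)^{3}} = \frac{-126 + 2 \cdot 91204}{\left(2 + 0\right)^{3}} = \frac{-126 + 182408}{2^{3}} = \frac{182282}{8} = 182282 \cdot \frac{1}{8} = \frac{91141}{4}$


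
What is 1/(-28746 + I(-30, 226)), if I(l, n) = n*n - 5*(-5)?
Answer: 1/22355 ≈ 4.4733e-5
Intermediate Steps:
I(l, n) = 25 + n**2 (I(l, n) = n**2 + 25 = 25 + n**2)
1/(-28746 + I(-30, 226)) = 1/(-28746 + (25 + 226**2)) = 1/(-28746 + (25 + 51076)) = 1/(-28746 + 51101) = 1/22355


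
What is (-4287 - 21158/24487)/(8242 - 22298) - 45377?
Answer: -2231167371231/49169896 ≈ -45377.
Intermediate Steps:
(-4287 - 21158/24487)/(8242 - 22298) - 45377 = (-4287 - 21158*1/24487)/(-14056) - 45377 = (-4287 - 21158/24487)*(-1/14056) - 45377 = -104996927/24487*(-1/14056) - 45377 = 14999561/49169896 - 45377 = -2231167371231/49169896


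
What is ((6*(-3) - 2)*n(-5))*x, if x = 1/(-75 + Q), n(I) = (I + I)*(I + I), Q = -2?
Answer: 2000/77 ≈ 25.974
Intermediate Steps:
n(I) = 4*I² (n(I) = (2*I)*(2*I) = 4*I²)
x = -1/77 (x = 1/(-75 - 2) = 1/(-77) = -1/77 ≈ -0.012987)
((6*(-3) - 2)*n(-5))*x = ((6*(-3) - 2)*(4*(-5)²))*(-1/77) = ((-18 - 2)*(4*25))*(-1/77) = -20*100*(-1/77) = -2000*(-1/77) = 2000/77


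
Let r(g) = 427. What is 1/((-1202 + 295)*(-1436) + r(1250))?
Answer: 1/1302879 ≈ 7.6753e-7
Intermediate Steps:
1/((-1202 + 295)*(-1436) + r(1250)) = 1/((-1202 + 295)*(-1436) + 427) = 1/(-907*(-1436) + 427) = 1/(1302452 + 427) = 1/1302879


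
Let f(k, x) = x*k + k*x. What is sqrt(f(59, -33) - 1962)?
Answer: 4*I*sqrt(366) ≈ 76.525*I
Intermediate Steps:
f(k, x) = 2*k*x (f(k, x) = k*x + k*x = 2*k*x)
sqrt(f(59, -33) - 1962) = sqrt(2*59*(-33) - 1962) = sqrt(-3894 - 1962) = sqrt(-5856) = 4*I*sqrt(366)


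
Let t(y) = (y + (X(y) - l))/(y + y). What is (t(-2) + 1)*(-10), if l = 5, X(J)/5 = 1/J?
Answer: -135/4 ≈ -33.750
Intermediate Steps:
X(J) = 5/J
t(y) = (-5 + y + 5/y)/(2*y) (t(y) = (y + (5/y - 1*5))/(y + y) = (y + (5/y - 5))/((2*y)) = (y + (-5 + 5/y))*(1/(2*y)) = (-5 + y + 5/y)*(1/(2*y)) = (-5 + y + 5/y)/(2*y))
(t(-2) + 1)*(-10) = ((½)*(5 - 2*(-5 - 2))/(-2)² + 1)*(-10) = ((½)*(¼)*(5 - 2*(-7)) + 1)*(-10) = ((½)*(¼)*(5 + 14) + 1)*(-10) = ((½)*(¼)*19 + 1)*(-10) = (19/8 + 1)*(-10) = (27/8)*(-10) = -135/4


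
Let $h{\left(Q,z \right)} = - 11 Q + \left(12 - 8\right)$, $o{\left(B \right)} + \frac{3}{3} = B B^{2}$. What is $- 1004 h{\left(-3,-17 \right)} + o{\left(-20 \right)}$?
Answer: $-45149$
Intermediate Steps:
$o{\left(B \right)} = -1 + B^{3}$ ($o{\left(B \right)} = -1 + B B^{2} = -1 + B^{3}$)
$h{\left(Q,z \right)} = 4 - 11 Q$ ($h{\left(Q,z \right)} = - 11 Q + 4 = 4 - 11 Q$)
$- 1004 h{\left(-3,-17 \right)} + o{\left(-20 \right)} = - 1004 \left(4 - -33\right) + \left(-1 + \left(-20\right)^{3}\right) = - 1004 \left(4 + 33\right) - 8001 = \left(-1004\right) 37 - 8001 = -37148 - 8001 = -45149$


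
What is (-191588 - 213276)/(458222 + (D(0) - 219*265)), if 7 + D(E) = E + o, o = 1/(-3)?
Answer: -1214592/1200539 ≈ -1.0117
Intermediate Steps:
o = -⅓ ≈ -0.33333
D(E) = -22/3 + E (D(E) = -7 + (E - ⅓) = -7 + (-⅓ + E) = -22/3 + E)
(-191588 - 213276)/(458222 + (D(0) - 219*265)) = (-191588 - 213276)/(458222 + ((-22/3 + 0) - 219*265)) = -404864/(458222 + (-22/3 - 58035)) = -404864/(458222 - 174127/3) = -404864/1200539/3 = -404864*3/1200539 = -1214592/1200539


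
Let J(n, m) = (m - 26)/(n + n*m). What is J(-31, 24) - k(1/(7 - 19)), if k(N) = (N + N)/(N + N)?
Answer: -773/775 ≈ -0.99742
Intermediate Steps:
k(N) = 1 (k(N) = (2*N)/((2*N)) = (2*N)*(1/(2*N)) = 1)
J(n, m) = (-26 + m)/(n + m*n)
J(-31, 24) - k(1/(7 - 19)) = (-26 + 24)/((-31)*(1 + 24)) - 1*1 = -1/31*(-2)/25 - 1 = -1/31*1/25*(-2) - 1 = 2/775 - 1 = -773/775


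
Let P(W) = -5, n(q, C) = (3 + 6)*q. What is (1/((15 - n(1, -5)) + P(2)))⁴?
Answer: 1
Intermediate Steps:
n(q, C) = 9*q
(1/((15 - n(1, -5)) + P(2)))⁴ = (1/((15 - 9) - 5))⁴ = (1/(6 - 5))⁴ = (1/1)⁴ = 1⁴ = 1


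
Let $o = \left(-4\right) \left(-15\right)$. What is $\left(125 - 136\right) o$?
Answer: $-660$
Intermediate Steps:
$o = 60$
$\left(125 - 136\right) o = \left(125 - 136\right) 60 = \left(-11\right) 60 = -660$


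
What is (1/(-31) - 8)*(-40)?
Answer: 9960/31 ≈ 321.29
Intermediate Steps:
(1/(-31) - 8)*(-40) = (-1/31 - 8)*(-40) = -249/31*(-40) = 9960/31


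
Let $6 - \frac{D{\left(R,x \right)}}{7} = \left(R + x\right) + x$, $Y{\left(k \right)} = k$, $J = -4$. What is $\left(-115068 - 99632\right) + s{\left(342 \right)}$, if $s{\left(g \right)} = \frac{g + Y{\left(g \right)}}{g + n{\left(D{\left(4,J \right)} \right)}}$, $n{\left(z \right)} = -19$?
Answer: $- \frac{3649864}{17} \approx -2.147 \cdot 10^{5}$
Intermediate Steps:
$D{\left(R,x \right)} = 42 - 14 x - 7 R$ ($D{\left(R,x \right)} = 42 - 7 \left(\left(R + x\right) + x\right) = 42 - 7 \left(R + 2 x\right) = 42 - \left(7 R + 14 x\right) = 42 - 14 x - 7 R$)
$s{\left(g \right)} = \frac{2 g}{-19 + g}$ ($s{\left(g \right)} = \frac{g + g}{g - 19} = \frac{2 g}{-19 + g}$)
$\left(-115068 - 99632\right) + s{\left(342 \right)} = \left(-115068 - 99632\right) + 2 \cdot 342 \frac{1}{-19 + 342} = \left(-115068 - 99632\right) + 2 \cdot 342 \cdot \frac{1}{323} = -214700 + 2 \cdot 342 \cdot \frac{1}{323} = -214700 + \frac{36}{17} = - \frac{3649864}{17}$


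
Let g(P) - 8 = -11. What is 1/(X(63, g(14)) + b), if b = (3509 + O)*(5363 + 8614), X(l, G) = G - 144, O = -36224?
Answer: -1/457257702 ≈ -2.1870e-9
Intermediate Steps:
g(P) = -3 (g(P) = 8 - 11 = -3)
X(l, G) = -144 + G
b = -457257555 (b = (3509 - 36224)*(5363 + 8614) = -32715*13977 = -457257555)
1/(X(63, g(14)) + b) = 1/((-144 - 3) - 457257555) = 1/(-147 - 457257555) = 1/(-457257702) = -1/457257702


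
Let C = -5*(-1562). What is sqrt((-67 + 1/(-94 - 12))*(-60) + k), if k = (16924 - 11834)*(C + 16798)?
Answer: 5*sqrt(14074072090)/53 ≈ 11192.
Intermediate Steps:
C = 7810
k = 125254720 (k = (16924 - 11834)*(7810 + 16798) = 5090*24608 = 125254720)
sqrt((-67 + 1/(-94 - 12))*(-60) + k) = sqrt((-67 + 1/(-94 - 12))*(-60) + 125254720) = sqrt((-67 + 1/(-106))*(-60) + 125254720) = sqrt((-67 - 1/106)*(-60) + 125254720) = sqrt(-7103/106*(-60) + 125254720) = sqrt(213090/53 + 125254720) = sqrt(6638713250/53) = 5*sqrt(14074072090)/53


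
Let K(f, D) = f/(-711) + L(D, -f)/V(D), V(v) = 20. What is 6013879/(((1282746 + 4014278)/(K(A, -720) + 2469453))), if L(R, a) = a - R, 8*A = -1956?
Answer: 140790168770362367/50215787520 ≈ 2.8037e+6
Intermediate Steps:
A = -489/2 (A = (⅛)*(-1956) = -489/2 ≈ -244.50)
K(f, D) = -731*f/14220 - D/20 (K(f, D) = f/(-711) + (-f - D)/20 = f*(-1/711) + (-D - f)*(1/20) = -f/711 + (-D/20 - f/20) = -731*f/14220 - D/20)
6013879/(((1282746 + 4014278)/(K(A, -720) + 2469453))) = 6013879/(((1282746 + 4014278)/((-731/14220*(-489/2) - 1/20*(-720)) + 2469453))) = 6013879/((5297024/((119153/9480 + 36) + 2469453))) = 6013879/((5297024/(460433/9480 + 2469453))) = 6013879/((5297024/(23410874873/9480))) = 6013879/((5297024*(9480/23410874873))) = 6013879/(50215787520/23410874873) = 6013879*(23410874873/50215787520) = 140790168770362367/50215787520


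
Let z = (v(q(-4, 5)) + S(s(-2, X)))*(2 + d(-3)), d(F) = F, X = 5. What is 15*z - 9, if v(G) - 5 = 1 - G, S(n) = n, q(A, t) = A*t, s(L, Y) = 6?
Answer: -489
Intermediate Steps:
v(G) = 6 - G (v(G) = 5 + (1 - G) = 6 - G)
z = -32 (z = ((6 - (-4)*5) + 6)*(2 - 3) = ((6 - 1*(-20)) + 6)*(-1) = ((6 + 20) + 6)*(-1) = (26 + 6)*(-1) = 32*(-1) = -32)
15*z - 9 = 15*(-32) - 9 = -480 - 9 = -489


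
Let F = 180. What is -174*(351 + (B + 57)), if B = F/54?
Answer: -71572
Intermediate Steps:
B = 10/3 (B = 180/54 = 180*(1/54) = 10/3 ≈ 3.3333)
-174*(351 + (B + 57)) = -174*(351 + (10/3 + 57)) = -174*(351 + 181/3) = -174*1234/3 = -71572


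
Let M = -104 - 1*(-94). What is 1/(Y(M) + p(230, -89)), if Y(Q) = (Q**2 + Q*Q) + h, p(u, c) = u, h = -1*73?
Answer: 1/357 ≈ 0.0028011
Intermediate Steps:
h = -73
M = -10 (M = -104 + 94 = -10)
Y(Q) = -73 + 2*Q**2 (Y(Q) = (Q**2 + Q*Q) - 73 = (Q**2 + Q**2) - 73 = 2*Q**2 - 73 = -73 + 2*Q**2)
1/(Y(M) + p(230, -89)) = 1/((-73 + 2*(-10)**2) + 230) = 1/((-73 + 2*100) + 230) = 1/((-73 + 200) + 230) = 1/(127 + 230) = 1/357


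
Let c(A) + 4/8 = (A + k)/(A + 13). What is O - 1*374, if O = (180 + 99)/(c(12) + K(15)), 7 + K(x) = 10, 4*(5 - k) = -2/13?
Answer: -296041/1034 ≈ -286.31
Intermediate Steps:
k = 131/26 (k = 5 - (-1)/(2*13) = 5 - 1/4*(-2/13) = 5 + 1/26 = 131/26 ≈ 5.0385)
c(A) = -1/2 + (131/26 + A)/(13 + A) (c(A) = -1/2 + (A + 131/26)/(A + 13) = -1/2 + (131/26 + A)/(13 + A))
K(x) = 3 (K(x) = -7 + 10 = 3)
O = 90675/1034 (O = (180 + 99)/((-38 + 13*12)/(26*(13 + 12)) + 3) = 279/((1/26)*(-38 + 156)/25 + 3) = 279/((1/26)*(1/25)*118 + 3) = 279/(59/325 + 3) = 279/(1034/325) = 279*(325/1034) = 90675/1034 ≈ 87.693)
O - 1*374 = 90675/1034 - 1*374 = 90675/1034 - 374 = -296041/1034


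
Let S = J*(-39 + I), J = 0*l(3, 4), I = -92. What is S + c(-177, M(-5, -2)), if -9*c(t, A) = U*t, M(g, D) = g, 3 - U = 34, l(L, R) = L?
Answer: -1829/3 ≈ -609.67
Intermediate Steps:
U = -31 (U = 3 - 1*34 = 3 - 34 = -31)
J = 0 (J = 0*3 = 0)
c(t, A) = 31*t/9 (c(t, A) = -(-31)*t/9 = 31*t/9)
S = 0 (S = 0*(-39 - 92) = 0*(-131) = 0)
S + c(-177, M(-5, -2)) = 0 + (31/9)*(-177) = 0 - 1829/3 = -1829/3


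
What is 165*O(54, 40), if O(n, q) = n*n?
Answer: 481140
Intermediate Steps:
O(n, q) = n**2
165*O(54, 40) = 165*54**2 = 165*2916 = 481140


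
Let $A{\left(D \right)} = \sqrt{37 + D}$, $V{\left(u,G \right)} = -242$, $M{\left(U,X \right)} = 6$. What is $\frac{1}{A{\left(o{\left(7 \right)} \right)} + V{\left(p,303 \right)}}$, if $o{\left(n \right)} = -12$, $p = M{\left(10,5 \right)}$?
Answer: $- \frac{1}{237} \approx -0.0042194$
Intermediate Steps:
$p = 6$
$\frac{1}{A{\left(o{\left(7 \right)} \right)} + V{\left(p,303 \right)}} = \frac{1}{\sqrt{37 - 12} - 242} = \frac{1}{\sqrt{25} - 242} = \frac{1}{5 - 242} = \frac{1}{-237} = - \frac{1}{237}$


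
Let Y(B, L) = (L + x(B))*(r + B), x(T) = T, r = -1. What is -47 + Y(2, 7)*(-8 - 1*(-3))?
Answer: -92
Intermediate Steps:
Y(B, L) = (-1 + B)*(B + L) (Y(B, L) = (L + B)*(-1 + B) = (B + L)*(-1 + B) = (-1 + B)*(B + L))
-47 + Y(2, 7)*(-8 - 1*(-3)) = -47 + (2**2 - 1*2 - 1*7 + 2*7)*(-8 - 1*(-3)) = -47 + (4 - 2 - 7 + 14)*(-8 + 3) = -47 + 9*(-5) = -47 - 45 = -92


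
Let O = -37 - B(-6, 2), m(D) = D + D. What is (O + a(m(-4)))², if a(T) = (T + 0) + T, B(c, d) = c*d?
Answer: 1681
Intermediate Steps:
m(D) = 2*D
O = -25 (O = -37 - (-6)*2 = -37 - 1*(-12) = -37 + 12 = -25)
a(T) = 2*T (a(T) = T + T = 2*T)
(O + a(m(-4)))² = (-25 + 2*(2*(-4)))² = (-25 + 2*(-8))² = (-25 - 16)² = (-41)² = 1681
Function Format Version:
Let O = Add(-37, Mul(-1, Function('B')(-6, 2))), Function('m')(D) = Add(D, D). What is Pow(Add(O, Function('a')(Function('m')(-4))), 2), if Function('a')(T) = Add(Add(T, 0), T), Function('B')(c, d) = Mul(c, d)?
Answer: 1681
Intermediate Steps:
Function('m')(D) = Mul(2, D)
O = -25 (O = Add(-37, Mul(-1, Mul(-6, 2))) = Add(-37, Mul(-1, -12)) = Add(-37, 12) = -25)
Function('a')(T) = Mul(2, T) (Function('a')(T) = Add(T, T) = Mul(2, T))
Pow(Add(O, Function('a')(Function('m')(-4))), 2) = Pow(Add(-25, Mul(2, Mul(2, -4))), 2) = Pow(Add(-25, Mul(2, -8)), 2) = Pow(Add(-25, -16), 2) = Pow(-41, 2) = 1681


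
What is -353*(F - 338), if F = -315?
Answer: 230509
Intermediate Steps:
-353*(F - 338) = -353*(-315 - 338) = -353*(-653) = 230509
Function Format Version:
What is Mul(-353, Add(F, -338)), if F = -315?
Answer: 230509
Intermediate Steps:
Mul(-353, Add(F, -338)) = Mul(-353, Add(-315, -338)) = Mul(-353, -653) = 230509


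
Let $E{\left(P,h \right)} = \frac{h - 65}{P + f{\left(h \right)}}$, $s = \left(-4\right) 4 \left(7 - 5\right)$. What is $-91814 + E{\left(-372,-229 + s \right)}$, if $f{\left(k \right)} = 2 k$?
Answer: $- \frac{41040695}{447} \approx -91814.0$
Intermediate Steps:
$s = -32$ ($s = \left(-16\right) 2 = -32$)
$E{\left(P,h \right)} = \frac{-65 + h}{P + 2 h}$ ($E{\left(P,h \right)} = \frac{h - 65}{P + 2 h} = \frac{-65 + h}{P + 2 h}$)
$-91814 + E{\left(-372,-229 + s \right)} = -91814 + \frac{-65 - 261}{-372 + 2 \left(-229 - 32\right)} = -91814 + \frac{-65 - 261}{-372 + 2 \left(-261\right)} = -91814 + \frac{1}{-372 - 522} \left(-326\right) = -91814 + \frac{1}{-894} \left(-326\right) = -91814 - - \frac{163}{447} = -91814 + \frac{163}{447} = - \frac{41040695}{447}$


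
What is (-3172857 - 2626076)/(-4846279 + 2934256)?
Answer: 5798933/1912023 ≈ 3.0329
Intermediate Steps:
(-3172857 - 2626076)/(-4846279 + 2934256) = -5798933/(-1912023) = -5798933*(-1/1912023) = 5798933/1912023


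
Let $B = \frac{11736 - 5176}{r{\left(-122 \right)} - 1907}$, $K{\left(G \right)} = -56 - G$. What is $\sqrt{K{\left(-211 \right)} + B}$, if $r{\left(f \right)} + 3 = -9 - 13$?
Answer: $\frac{5 \sqrt{1414707}}{483} \approx 12.313$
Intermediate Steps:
$r{\left(f \right)} = -25$ ($r{\left(f \right)} = -3 - 22 = -25$)
$B = - \frac{1640}{483}$ ($B = \frac{11736 - 5176}{-25 - 1907} = \frac{6560}{-1932} = 6560 \left(- \frac{1}{1932}\right) = - \frac{1640}{483} \approx -3.3954$)
$\sqrt{K{\left(-211 \right)} + B} = \sqrt{\left(-56 - -211\right) - \frac{1640}{483}} = \sqrt{\left(-56 + 211\right) - \frac{1640}{483}} = \sqrt{155 - \frac{1640}{483}} = \sqrt{\frac{73225}{483}} = \frac{5 \sqrt{1414707}}{483}$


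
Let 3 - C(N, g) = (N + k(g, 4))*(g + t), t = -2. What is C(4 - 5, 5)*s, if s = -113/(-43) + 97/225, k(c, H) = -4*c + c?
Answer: 503132/3225 ≈ 156.01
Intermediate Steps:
k(c, H) = -3*c
s = 29596/9675 (s = -113*(-1/43) + 97*(1/225) = 113/43 + 97/225 = 29596/9675 ≈ 3.0590)
C(N, g) = 3 - (-2 + g)*(N - 3*g) (C(N, g) = 3 - (N - 3*g)*(g - 2) = 3 - (N - 3*g)*(-2 + g) = 3 - (-2 + g)*(N - 3*g))
C(4 - 5, 5)*s = (3 - 6*5 + 2*(4 - 5) + 3*5² - 1*(4 - 5)*5)*(29596/9675) = (3 - 30 + 2*(-1) + 3*25 - 1*(-1)*5)*(29596/9675) = (3 - 30 - 2 + 75 + 5)*(29596/9675) = 51*(29596/9675) = 503132/3225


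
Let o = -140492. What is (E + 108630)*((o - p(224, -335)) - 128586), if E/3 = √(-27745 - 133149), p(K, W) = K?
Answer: -29254276260 - 807906*I*√160894 ≈ -2.9254e+10 - 3.2406e+8*I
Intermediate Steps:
E = 3*I*√160894 (E = 3*√(-27745 - 133149) = 3*√(-160894) = 3*(I*√160894) = 3*I*√160894 ≈ 1203.3*I)
(E + 108630)*((o - p(224, -335)) - 128586) = (3*I*√160894 + 108630)*((-140492 - 1*224) - 128586) = (108630 + 3*I*√160894)*((-140492 - 224) - 128586) = (108630 + 3*I*√160894)*(-140716 - 128586) = (108630 + 3*I*√160894)*(-269302) = -29254276260 - 807906*I*√160894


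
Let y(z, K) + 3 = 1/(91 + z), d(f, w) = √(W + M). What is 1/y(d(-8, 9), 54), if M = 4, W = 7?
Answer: -24719/73885 + √11/73885 ≈ -0.33452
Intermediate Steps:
d(f, w) = √11 (d(f, w) = √(7 + 4) = √11)
y(z, K) = -3 + 1/(91 + z)
1/y(d(-8, 9), 54) = 1/((-272 - 3*√11)/(91 + √11)) = (91 + √11)/(-272 - 3*√11)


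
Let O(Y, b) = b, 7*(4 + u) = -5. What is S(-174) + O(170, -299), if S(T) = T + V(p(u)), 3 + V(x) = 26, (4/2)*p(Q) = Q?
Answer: -450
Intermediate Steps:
u = -33/7 (u = -4 + (⅐)*(-5) = -4 - 5/7 = -33/7 ≈ -4.7143)
p(Q) = Q/2
V(x) = 23 (V(x) = -3 + 26 = 23)
S(T) = 23 + T (S(T) = T + 23 = 23 + T)
S(-174) + O(170, -299) = (23 - 174) - 299 = -151 - 299 = -450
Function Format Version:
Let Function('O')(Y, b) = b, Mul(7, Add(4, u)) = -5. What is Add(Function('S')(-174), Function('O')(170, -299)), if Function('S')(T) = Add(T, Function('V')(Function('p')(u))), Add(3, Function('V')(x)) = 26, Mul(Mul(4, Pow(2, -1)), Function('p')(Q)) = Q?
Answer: -450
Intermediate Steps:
u = Rational(-33, 7) (u = Add(-4, Mul(Rational(1, 7), -5)) = Add(-4, Rational(-5, 7)) = Rational(-33, 7) ≈ -4.7143)
Function('p')(Q) = Mul(Rational(1, 2), Q)
Function('V')(x) = 23 (Function('V')(x) = Add(-3, 26) = 23)
Function('S')(T) = Add(23, T) (Function('S')(T) = Add(T, 23) = Add(23, T))
Add(Function('S')(-174), Function('O')(170, -299)) = Add(Add(23, -174), -299) = Add(-151, -299) = -450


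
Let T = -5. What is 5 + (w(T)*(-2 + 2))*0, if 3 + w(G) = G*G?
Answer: 5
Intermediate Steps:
w(G) = -3 + G**2 (w(G) = -3 + G*G = -3 + G**2)
5 + (w(T)*(-2 + 2))*0 = 5 + ((-3 + (-5)**2)*(-2 + 2))*0 = 5 + ((-3 + 25)*0)*0 = 5 + (22*0)*0 = 5 + 0*0 = 5 + 0 = 5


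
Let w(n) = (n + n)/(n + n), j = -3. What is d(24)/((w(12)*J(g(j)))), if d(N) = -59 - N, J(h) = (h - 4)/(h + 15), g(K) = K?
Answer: 996/7 ≈ 142.29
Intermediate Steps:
J(h) = (-4 + h)/(15 + h)
w(n) = 1 (w(n) = (2*n)/((2*n)) = (2*n)*(1/(2*n)) = 1)
d(24)/((w(12)*J(g(j)))) = (-59 - 1*24)/((1*((-4 - 3)/(15 - 3)))) = (-59 - 24)/((1*(-7/12))) = -83/(1*((1/12)*(-7))) = -83/(1*(-7/12)) = -83/(-7/12) = -83*(-12/7) = 996/7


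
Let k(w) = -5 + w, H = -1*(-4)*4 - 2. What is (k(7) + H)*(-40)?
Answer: -640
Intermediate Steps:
H = 14 (H = 4*4 - 2 = 16 - 2 = 14)
(k(7) + H)*(-40) = ((-5 + 7) + 14)*(-40) = (2 + 14)*(-40) = 16*(-40) = -640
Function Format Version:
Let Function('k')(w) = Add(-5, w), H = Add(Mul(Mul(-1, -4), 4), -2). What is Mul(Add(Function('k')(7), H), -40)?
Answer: -640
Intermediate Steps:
H = 14 (H = Add(Mul(4, 4), -2) = Add(16, -2) = 14)
Mul(Add(Function('k')(7), H), -40) = Mul(Add(Add(-5, 7), 14), -40) = Mul(Add(2, 14), -40) = Mul(16, -40) = -640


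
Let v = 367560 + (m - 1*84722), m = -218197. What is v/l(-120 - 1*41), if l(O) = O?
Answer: -64641/161 ≈ -401.50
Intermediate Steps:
v = 64641 (v = 367560 + (-218197 - 1*84722) = 367560 + (-218197 - 84722) = 367560 - 302919 = 64641)
v/l(-120 - 1*41) = 64641/(-120 - 1*41) = 64641/(-120 - 41) = 64641/(-161) = 64641*(-1/161) = -64641/161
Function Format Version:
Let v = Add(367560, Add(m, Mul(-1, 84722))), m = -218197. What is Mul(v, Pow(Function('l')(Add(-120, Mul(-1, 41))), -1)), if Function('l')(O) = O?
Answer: Rational(-64641, 161) ≈ -401.50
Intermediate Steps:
v = 64641 (v = Add(367560, Add(-218197, Mul(-1, 84722))) = Add(367560, Add(-218197, -84722)) = Add(367560, -302919) = 64641)
Mul(v, Pow(Function('l')(Add(-120, Mul(-1, 41))), -1)) = Mul(64641, Pow(Add(-120, Mul(-1, 41)), -1)) = Mul(64641, Pow(Add(-120, -41), -1)) = Mul(64641, Pow(-161, -1)) = Mul(64641, Rational(-1, 161)) = Rational(-64641, 161)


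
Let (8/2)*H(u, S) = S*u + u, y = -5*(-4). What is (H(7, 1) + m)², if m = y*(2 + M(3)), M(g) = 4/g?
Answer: 177241/36 ≈ 4923.4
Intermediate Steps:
y = 20
H(u, S) = u/4 + S*u/4 (H(u, S) = (S*u + u)/4 = (u + S*u)/4 = u/4 + S*u/4)
m = 200/3 (m = 20*(2 + 4/3) = 20*(10/3) = 200/3 ≈ 66.667)
(H(7, 1) + m)² = ((¼)*7*(1 + 1) + 200/3)² = ((¼)*7*2 + 200/3)² = (7/2 + 200/3)² = (421/6)² = 177241/36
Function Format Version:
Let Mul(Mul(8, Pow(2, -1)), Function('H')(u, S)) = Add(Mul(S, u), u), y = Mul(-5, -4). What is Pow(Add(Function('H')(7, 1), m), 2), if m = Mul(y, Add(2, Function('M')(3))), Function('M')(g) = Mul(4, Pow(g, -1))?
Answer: Rational(177241, 36) ≈ 4923.4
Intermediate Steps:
y = 20
Function('H')(u, S) = Add(Mul(Rational(1, 4), u), Mul(Rational(1, 4), S, u)) (Function('H')(u, S) = Mul(Rational(1, 4), Add(Mul(S, u), u)) = Mul(Rational(1, 4), Add(u, Mul(S, u))) = Add(Mul(Rational(1, 4), u), Mul(Rational(1, 4), S, u)))
m = Rational(200, 3) (m = Mul(20, Add(2, Mul(4, Pow(3, -1)))) = Mul(20, Add(2, Mul(4, Rational(1, 3)))) = Mul(20, Add(2, Rational(4, 3))) = Mul(20, Rational(10, 3)) = Rational(200, 3) ≈ 66.667)
Pow(Add(Function('H')(7, 1), m), 2) = Pow(Add(Mul(Rational(1, 4), 7, Add(1, 1)), Rational(200, 3)), 2) = Pow(Add(Mul(Rational(1, 4), 7, 2), Rational(200, 3)), 2) = Pow(Add(Rational(7, 2), Rational(200, 3)), 2) = Pow(Rational(421, 6), 2) = Rational(177241, 36)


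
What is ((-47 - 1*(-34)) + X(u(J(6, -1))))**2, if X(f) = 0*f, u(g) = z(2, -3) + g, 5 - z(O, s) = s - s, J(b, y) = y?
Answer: 169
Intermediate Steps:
z(O, s) = 5 (z(O, s) = 5 - (s - s) = 5 - 1*0 = 5 + 0 = 5)
u(g) = 5 + g
X(f) = 0
((-47 - 1*(-34)) + X(u(J(6, -1))))**2 = ((-47 - 1*(-34)) + 0)**2 = ((-47 + 34) + 0)**2 = (-13 + 0)**2 = (-13)**2 = 169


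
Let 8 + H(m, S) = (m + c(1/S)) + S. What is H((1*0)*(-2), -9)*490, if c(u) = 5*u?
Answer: -77420/9 ≈ -8602.2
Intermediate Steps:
H(m, S) = -8 + S + m + 5/S (H(m, S) = -8 + ((m + 5/S) + S) = -8 + (S + m + 5/S) = -8 + S + m + 5/S)
H((1*0)*(-2), -9)*490 = (-8 - 9 + (1*0)*(-2) + 5/(-9))*490 = (-8 - 9 + 0*(-2) + 5*(-⅑))*490 = (-8 - 9 + 0 - 5/9)*490 = -158/9*490 = -77420/9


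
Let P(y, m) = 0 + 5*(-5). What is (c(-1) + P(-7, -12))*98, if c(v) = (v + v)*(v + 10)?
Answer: -4214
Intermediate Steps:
P(y, m) = -25 (P(y, m) = 0 - 25 = -25)
c(v) = 2*v*(10 + v) (c(v) = (2*v)*(10 + v) = 2*v*(10 + v))
(c(-1) + P(-7, -12))*98 = (2*(-1)*(10 - 1) - 25)*98 = (2*(-1)*9 - 25)*98 = (-18 - 25)*98 = -43*98 = -4214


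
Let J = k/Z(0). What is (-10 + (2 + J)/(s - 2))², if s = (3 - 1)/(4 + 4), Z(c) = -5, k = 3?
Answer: 2916/25 ≈ 116.64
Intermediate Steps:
s = ¼ (s = 2/8 = 2*(⅛) = ¼ ≈ 0.25000)
J = -⅗ (J = 3/(-5) = 3*(-⅕) = -⅗ ≈ -0.60000)
(-10 + (2 + J)/(s - 2))² = (-10 + (2 - ⅗)/(¼ - 2))² = (-10 + 7/(5*(-7/4)))² = (-10 + (7/5)*(-4/7))² = (-10 - ⅘)² = (-54/5)² = 2916/25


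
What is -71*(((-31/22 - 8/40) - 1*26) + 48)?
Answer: -159253/110 ≈ -1447.8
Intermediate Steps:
-71*(((-31/22 - 8/40) - 1*26) + 48) = -71*(((-31*1/22 - 8*1/40) - 26) + 48) = -71*(((-31/22 - ⅕) - 26) + 48) = -71*((-177/110 - 26) + 48) = -71*(-3037/110 + 48) = -71*2243/110 = -159253/110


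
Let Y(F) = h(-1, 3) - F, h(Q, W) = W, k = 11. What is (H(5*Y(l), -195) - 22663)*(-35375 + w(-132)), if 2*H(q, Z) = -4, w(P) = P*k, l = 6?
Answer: 834683955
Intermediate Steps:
w(P) = 11*P (w(P) = P*11 = 11*P)
Y(F) = 3 - F
H(q, Z) = -2 (H(q, Z) = (½)*(-4) = -2)
(H(5*Y(l), -195) - 22663)*(-35375 + w(-132)) = (-2 - 22663)*(-35375 + 11*(-132)) = -22665*(-35375 - 1452) = -22665*(-36827) = 834683955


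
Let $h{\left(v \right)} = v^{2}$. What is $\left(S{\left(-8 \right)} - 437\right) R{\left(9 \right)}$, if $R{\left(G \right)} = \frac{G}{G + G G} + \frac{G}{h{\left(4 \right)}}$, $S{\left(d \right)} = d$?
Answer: $- \frac{4717}{16} \approx -294.81$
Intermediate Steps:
$R{\left(G \right)} = \frac{G}{16} + \frac{G}{G + G^{2}}$ ($R{\left(G \right)} = \frac{G}{G + G G} + \frac{G}{4^{2}} = \frac{G}{G + G^{2}} + \frac{G}{16} = \frac{G}{16} + \frac{G}{G + G^{2}}$)
$\left(S{\left(-8 \right)} - 437\right) R{\left(9 \right)} = \left(-8 - 437\right) \frac{16 + 9 + 9^{2}}{16 \left(1 + 9\right)} = - 445 \frac{16 + 9 + 81}{16 \cdot 10} = - 445 \cdot \frac{1}{16} \cdot \frac{1}{10} \cdot 106 = \left(-445\right) \frac{53}{80} = - \frac{4717}{16}$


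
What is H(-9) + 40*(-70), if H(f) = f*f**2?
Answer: -3529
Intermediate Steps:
H(f) = f**3
H(-9) + 40*(-70) = (-9)**3 + 40*(-70) = -729 - 2800 = -3529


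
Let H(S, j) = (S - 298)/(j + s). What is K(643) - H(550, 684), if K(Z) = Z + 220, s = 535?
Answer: 1051745/1219 ≈ 862.79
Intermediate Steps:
K(Z) = 220 + Z
H(S, j) = (-298 + S)/(535 + j) (H(S, j) = (S - 298)/(j + 535) = (-298 + S)/(535 + j))
K(643) - H(550, 684) = (220 + 643) - (-298 + 550)/(535 + 684) = 863 - 252/1219 = 1051745/1219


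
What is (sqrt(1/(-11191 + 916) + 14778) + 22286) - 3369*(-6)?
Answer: 42500 + sqrt(62407863039)/2055 ≈ 42622.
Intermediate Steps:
(sqrt(1/(-11191 + 916) + 14778) + 22286) - 3369*(-6) = (sqrt(1/(-10275) + 14778) + 22286) + 20214 = (sqrt(-1/10275 + 14778) + 22286) + 20214 = (sqrt(151843949/10275) + 22286) + 20214 = (sqrt(62407863039)/2055 + 22286) + 20214 = (22286 + sqrt(62407863039)/2055) + 20214 = 42500 + sqrt(62407863039)/2055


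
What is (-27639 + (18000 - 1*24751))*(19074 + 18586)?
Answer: -1295127400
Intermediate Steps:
(-27639 + (18000 - 1*24751))*(19074 + 18586) = (-27639 + (18000 - 24751))*37660 = (-27639 - 6751)*37660 = -34390*37660 = -1295127400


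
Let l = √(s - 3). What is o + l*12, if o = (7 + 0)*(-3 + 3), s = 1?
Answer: 12*I*√2 ≈ 16.971*I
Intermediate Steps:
l = I*√2 (l = √(1 - 3) = √(-2) = I*√2 ≈ 1.4142*I)
o = 0 (o = 7*0 = 0)
o + l*12 = 0 + (I*√2)*12 = 0 + 12*I*√2 = 12*I*√2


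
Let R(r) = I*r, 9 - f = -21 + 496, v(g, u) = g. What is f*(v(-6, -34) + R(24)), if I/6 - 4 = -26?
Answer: 1479084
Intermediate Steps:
I = -132 (I = 24 + 6*(-26) = 24 - 156 = -132)
f = -466 (f = 9 - (-21 + 496) = 9 - 1*475 = 9 - 475 = -466)
R(r) = -132*r
f*(v(-6, -34) + R(24)) = -466*(-6 - 132*24) = -466*(-6 - 3168) = -466*(-3174) = 1479084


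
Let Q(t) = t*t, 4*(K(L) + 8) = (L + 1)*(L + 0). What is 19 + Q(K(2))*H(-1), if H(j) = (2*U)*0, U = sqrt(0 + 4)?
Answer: 19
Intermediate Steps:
U = 2 (U = sqrt(4) = 2)
K(L) = -8 + L*(1 + L)/4 (K(L) = -8 + ((L + 1)*(L + 0))/4 = -8 + ((1 + L)*L)/4 = -8 + (L*(1 + L))/4 = -8 + L*(1 + L)/4)
Q(t) = t**2
H(j) = 0 (H(j) = (2*2)*0 = 4*0 = 0)
19 + Q(K(2))*H(-1) = 19 + (-8 + (1/4)*2 + (1/4)*2**2)**2*0 = 19 + (-8 + 1/2 + (1/4)*4)**2*0 = 19 + (-8 + 1/2 + 1)**2*0 = 19 + (-13/2)**2*0 = 19 + (169/4)*0 = 19 + 0 = 19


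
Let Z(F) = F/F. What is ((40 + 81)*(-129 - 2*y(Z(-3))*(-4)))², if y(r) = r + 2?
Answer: 161417025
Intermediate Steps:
Z(F) = 1
y(r) = 2 + r
((40 + 81)*(-129 - 2*y(Z(-3))*(-4)))² = ((40 + 81)*(-129 - 2*(2 + 1)*(-4)))² = (121*(-129 - 2*3*(-4)))² = (121*(-129 - 6*(-4)))² = (121*(-129 + 24))² = (121*(-105))² = (-12705)² = 161417025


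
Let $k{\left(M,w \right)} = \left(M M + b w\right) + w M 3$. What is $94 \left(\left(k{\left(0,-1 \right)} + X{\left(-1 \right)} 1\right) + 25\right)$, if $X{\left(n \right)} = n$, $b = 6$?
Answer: $1692$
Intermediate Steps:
$k{\left(M,w \right)} = M^{2} + 6 w + 3 M w$ ($k{\left(M,w \right)} = \left(M M + 6 w\right) + w M 3 = \left(M^{2} + 6 w\right) + M w 3 = \left(M^{2} + 6 w\right) + 3 M w = M^{2} + 6 w + 3 M w$)
$94 \left(\left(k{\left(0,-1 \right)} + X{\left(-1 \right)} 1\right) + 25\right) = 94 \left(\left(\left(0^{2} + 6 \left(-1\right) + 3 \cdot 0 \left(-1\right)\right) - 1\right) + 25\right) = 94 \left(\left(\left(0 - 6 + 0\right) - 1\right) + 25\right) = 94 \left(\left(-6 - 1\right) + 25\right) = 94 \left(-7 + 25\right) = 94 \cdot 18 = 1692$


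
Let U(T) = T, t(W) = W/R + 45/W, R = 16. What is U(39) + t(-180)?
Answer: 55/2 ≈ 27.500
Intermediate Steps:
t(W) = 45/W + W/16 (t(W) = W/16 + 45/W = 45/W + W/16)
U(39) + t(-180) = 39 + (45/(-180) + (1/16)*(-180)) = 39 + (45*(-1/180) - 45/4) = 39 + (-¼ - 45/4) = 39 - 23/2 = 55/2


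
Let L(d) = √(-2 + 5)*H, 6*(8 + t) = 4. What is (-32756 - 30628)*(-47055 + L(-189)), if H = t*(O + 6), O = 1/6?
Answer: 2982534120 + 8599096*√3/3 ≈ 2.9875e+9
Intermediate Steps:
O = ⅙ ≈ 0.16667
t = -22/3 (t = -8 + (⅙)*4 = -8 + ⅔ = -22/3 ≈ -7.3333)
H = -407/9 (H = -22*(⅙ + 6)/3 = -22/3*37/6 = -407/9 ≈ -45.222)
L(d) = -407*√3/9 (L(d) = √(-2 + 5)*(-407/9) = √3*(-407/9) = -407*√3/9)
(-32756 - 30628)*(-47055 + L(-189)) = (-32756 - 30628)*(-47055 - 407*√3/9) = -63384*(-47055 - 407*√3/9) = 2982534120 + 8599096*√3/3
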